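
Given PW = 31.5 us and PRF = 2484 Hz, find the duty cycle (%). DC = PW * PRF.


DC = 31.5e-6 * 2484 * 100 = 7.82%

7.82%


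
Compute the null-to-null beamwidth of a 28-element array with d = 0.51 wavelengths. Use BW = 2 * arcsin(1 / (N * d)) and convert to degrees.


1/(N*d) = 1/(28*0.51) = 0.070028
BW = 2*arcsin(0.070028) = 8.0 degrees

8.0 degrees


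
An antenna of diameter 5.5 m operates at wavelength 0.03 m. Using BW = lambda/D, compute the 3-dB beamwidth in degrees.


BW_rad = 0.03 / 5.5 = 0.005455
BW_deg = 0.31 degrees

0.31 degrees


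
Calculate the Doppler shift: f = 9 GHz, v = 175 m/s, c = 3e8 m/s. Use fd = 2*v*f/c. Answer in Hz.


fd = 2 * 175 * 9000000000.0 / 3e8 = 10500.0 Hz

10500.0 Hz


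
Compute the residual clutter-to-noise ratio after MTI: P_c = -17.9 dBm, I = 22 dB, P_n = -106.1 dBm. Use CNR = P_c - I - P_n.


CNR = -17.9 - 22 - (-106.1) = 66.2 dB

66.2 dB


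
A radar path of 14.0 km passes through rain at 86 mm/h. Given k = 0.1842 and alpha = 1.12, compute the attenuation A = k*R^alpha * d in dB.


gamma = 0.1842 * 86^1.12 = 27.035094 dB/km
A = 27.035094 * 14.0 = 378.49 dB

378.49 dB


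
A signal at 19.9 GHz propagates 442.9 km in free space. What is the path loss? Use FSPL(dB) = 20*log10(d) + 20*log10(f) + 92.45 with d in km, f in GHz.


20*log10(442.9) = 52.93
20*log10(19.9) = 25.98
FSPL = 171.4 dB

171.4 dB


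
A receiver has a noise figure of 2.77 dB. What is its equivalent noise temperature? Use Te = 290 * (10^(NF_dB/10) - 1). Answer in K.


NF_lin = 10^(2.77/10) = 1.892344
Te = 290 * (1.892344 - 1) = 258.8 K

258.8 K


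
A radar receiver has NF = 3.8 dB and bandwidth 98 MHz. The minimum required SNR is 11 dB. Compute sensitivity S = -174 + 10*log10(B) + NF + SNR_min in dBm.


10*log10(98000000.0) = 79.91
S = -174 + 79.91 + 3.8 + 11 = -79.3 dBm

-79.3 dBm


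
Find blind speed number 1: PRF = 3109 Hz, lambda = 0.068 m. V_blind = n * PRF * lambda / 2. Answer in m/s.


V_blind = 1 * 3109 * 0.068 / 2 = 105.7 m/s

105.7 m/s


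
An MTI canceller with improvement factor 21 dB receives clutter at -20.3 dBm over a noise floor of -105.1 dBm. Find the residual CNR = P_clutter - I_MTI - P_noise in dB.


CNR = -20.3 - 21 - (-105.1) = 63.8 dB

63.8 dB


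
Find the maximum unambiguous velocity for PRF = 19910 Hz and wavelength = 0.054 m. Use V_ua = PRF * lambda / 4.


V_ua = 19910 * 0.054 / 4 = 268.8 m/s

268.8 m/s


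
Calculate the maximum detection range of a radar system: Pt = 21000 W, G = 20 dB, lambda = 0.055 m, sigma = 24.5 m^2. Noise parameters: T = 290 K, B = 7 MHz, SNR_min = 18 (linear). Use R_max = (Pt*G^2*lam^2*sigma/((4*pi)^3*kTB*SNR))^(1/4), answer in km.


G_lin = 10^(20/10) = 100.0
R^4 = 21000 * 100.0^2 * 0.055^2 * 24.5 / ((4*pi)^3 * 1.38e-23 * 290 * 7000000.0 * 18)
R^4 = 1.55537e16 m^4
R_max = (1.55537e16)^(1/4) = 11167.6 m = 11.2 km

11.2 km


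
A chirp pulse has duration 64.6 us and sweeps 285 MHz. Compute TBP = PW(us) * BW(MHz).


TBP = 64.6 * 285 = 18411.0

18411.0


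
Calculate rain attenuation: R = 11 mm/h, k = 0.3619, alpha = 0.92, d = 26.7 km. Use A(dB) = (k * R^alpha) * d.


gamma = 0.3619 * 11^0.92 = 3.286017 dB/km
A = 3.286017 * 26.7 = 87.74 dB

87.74 dB


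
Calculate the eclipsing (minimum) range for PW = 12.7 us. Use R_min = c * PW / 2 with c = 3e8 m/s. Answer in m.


R_min = 3e8 * 12.7e-6 / 2 = 1905.0 m

1905.0 m


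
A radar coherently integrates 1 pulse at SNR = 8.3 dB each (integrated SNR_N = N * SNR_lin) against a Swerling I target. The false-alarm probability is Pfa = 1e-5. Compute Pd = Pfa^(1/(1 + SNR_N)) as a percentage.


SNR_lin = 10^(8.3/10) = 6.76083
SNR_N = 1 * 6.76083 = 6.76083
1/(1 + SNR_N) = 1/7.76083 = 0.1288522
Pd = (1e-5)^0.1288522 = 0.22685
Pd = 22.7%

22.7%


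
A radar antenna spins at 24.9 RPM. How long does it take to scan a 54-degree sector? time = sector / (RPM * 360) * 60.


t = 54 / (24.9 * 360) * 60 = 0.36 s

0.36 s


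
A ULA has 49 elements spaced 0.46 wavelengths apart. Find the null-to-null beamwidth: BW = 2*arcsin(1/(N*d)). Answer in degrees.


1/(N*d) = 1/(49*0.46) = 0.044366
BW = 2*arcsin(0.044366) = 5.1 degrees

5.1 degrees


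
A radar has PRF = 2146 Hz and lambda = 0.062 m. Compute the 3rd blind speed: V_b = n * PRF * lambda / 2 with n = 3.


V_blind = 3 * 2146 * 0.062 / 2 = 199.6 m/s

199.6 m/s


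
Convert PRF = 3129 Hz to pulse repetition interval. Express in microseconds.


PRI = 1/3129 = 0.0003195909 s = 319.6 us

319.6 us


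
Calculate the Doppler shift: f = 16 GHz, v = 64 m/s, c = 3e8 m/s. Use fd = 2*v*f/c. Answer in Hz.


fd = 2 * 64 * 16000000000.0 / 3e8 = 6826.7 Hz

6826.7 Hz


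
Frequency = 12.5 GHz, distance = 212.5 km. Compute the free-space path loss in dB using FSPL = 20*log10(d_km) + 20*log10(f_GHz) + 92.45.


20*log10(212.5) = 46.55
20*log10(12.5) = 21.94
FSPL = 160.9 dB

160.9 dB


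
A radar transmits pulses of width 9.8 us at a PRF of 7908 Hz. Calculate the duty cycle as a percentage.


DC = 9.8e-6 * 7908 * 100 = 7.75%

7.75%


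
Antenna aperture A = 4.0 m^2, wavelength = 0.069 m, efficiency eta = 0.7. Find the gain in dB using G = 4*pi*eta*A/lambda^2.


G_linear = 4*pi*0.7*4.0/0.069^2 = 7390.43
G_dB = 10*log10(7390.43) = 38.7 dB

38.7 dB


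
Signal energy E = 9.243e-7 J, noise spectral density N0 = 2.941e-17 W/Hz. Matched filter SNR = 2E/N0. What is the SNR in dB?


SNR_lin = 2 * 9.243e-7 / 2.941e-17 = 6.286e10
SNR_dB = 10*log10(6.286e10) = 108.0 dB

108.0 dB


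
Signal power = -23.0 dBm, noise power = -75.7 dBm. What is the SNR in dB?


SNR = -23.0 - (-75.7) = 52.7 dB

52.7 dB


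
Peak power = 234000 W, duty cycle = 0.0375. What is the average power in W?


P_avg = 234000 * 0.0375 = 8775.0 W

8775.0 W


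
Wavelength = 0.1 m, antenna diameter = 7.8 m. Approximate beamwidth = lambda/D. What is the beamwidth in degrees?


BW_rad = 0.1 / 7.8 = 0.012821
BW_deg = 0.73 degrees

0.73 degrees


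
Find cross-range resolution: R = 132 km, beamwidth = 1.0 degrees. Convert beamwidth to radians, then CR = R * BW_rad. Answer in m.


BW_rad = 0.017453293
CR = 132000 * 0.017453293 = 2303.8 m

2303.8 m


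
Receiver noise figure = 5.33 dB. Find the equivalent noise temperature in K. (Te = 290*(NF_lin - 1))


NF_lin = 10^(5.33/10) = 3.411929
Te = 290 * (3.411929 - 1) = 699.5 K

699.5 K


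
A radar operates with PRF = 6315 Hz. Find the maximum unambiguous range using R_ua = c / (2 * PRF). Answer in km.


R_ua = 3e8 / (2 * 6315) = 23753.0 m = 23.8 km

23.8 km


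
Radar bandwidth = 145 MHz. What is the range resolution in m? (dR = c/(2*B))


dR = 3e8 / (2 * 145000000.0) = 1.03 m

1.03 m


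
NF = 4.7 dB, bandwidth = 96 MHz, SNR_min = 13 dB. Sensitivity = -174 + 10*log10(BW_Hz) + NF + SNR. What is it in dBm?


10*log10(96000000.0) = 79.82
S = -174 + 79.82 + 4.7 + 13 = -76.5 dBm

-76.5 dBm


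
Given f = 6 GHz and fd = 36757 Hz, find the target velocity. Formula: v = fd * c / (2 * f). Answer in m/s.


v = 36757 * 3e8 / (2 * 6000000000.0) = 918.9 m/s

918.9 m/s


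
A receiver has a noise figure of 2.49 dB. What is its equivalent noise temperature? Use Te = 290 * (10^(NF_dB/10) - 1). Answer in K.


NF_lin = 10^(2.49/10) = 1.774189
Te = 290 * (1.774189 - 1) = 224.5 K

224.5 K


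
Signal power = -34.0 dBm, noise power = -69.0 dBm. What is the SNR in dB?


SNR = -34.0 - (-69.0) = 35.0 dB

35.0 dB


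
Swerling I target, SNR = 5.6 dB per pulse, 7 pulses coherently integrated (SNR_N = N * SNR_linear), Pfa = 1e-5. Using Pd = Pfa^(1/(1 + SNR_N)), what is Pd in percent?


SNR_lin = 10^(5.6/10) = 3.63078
SNR_N = 7 * 3.63078 = 25.41546
1/(1 + SNR_N) = 1/26.41546 = 0.0378566
Pd = (1e-5)^0.0378566 = 0.64672
Pd = 64.7%

64.7%


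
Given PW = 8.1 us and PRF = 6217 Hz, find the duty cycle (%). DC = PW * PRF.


DC = 8.1e-6 * 6217 * 100 = 5.04%

5.04%


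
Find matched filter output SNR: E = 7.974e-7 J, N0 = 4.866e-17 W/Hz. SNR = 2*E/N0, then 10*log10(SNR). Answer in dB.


SNR_lin = 2 * 7.974e-7 / 4.866e-17 = 3.277e10
SNR_dB = 10*log10(3.277e10) = 105.2 dB

105.2 dB


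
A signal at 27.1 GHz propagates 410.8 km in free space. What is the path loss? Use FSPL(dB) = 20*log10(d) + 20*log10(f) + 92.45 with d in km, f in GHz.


20*log10(410.8) = 52.27
20*log10(27.1) = 28.66
FSPL = 173.4 dB

173.4 dB


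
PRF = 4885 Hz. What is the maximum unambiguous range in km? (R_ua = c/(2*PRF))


R_ua = 3e8 / (2 * 4885) = 30706.2 m = 30.7 km

30.7 km


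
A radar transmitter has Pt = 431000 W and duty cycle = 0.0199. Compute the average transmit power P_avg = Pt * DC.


P_avg = 431000 * 0.0199 = 8576.9 W

8576.9 W


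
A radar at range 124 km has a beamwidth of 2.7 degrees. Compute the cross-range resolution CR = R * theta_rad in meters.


BW_rad = 0.04712389
CR = 124000 * 0.04712389 = 5843.4 m

5843.4 m


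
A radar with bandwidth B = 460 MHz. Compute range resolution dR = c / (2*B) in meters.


dR = 3e8 / (2 * 460000000.0) = 0.33 m

0.33 m


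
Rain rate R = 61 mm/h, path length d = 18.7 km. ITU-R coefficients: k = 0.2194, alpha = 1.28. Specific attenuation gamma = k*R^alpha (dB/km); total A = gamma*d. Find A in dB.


gamma = 0.2194 * 61^1.28 = 42.311538 dB/km
A = 42.311538 * 18.7 = 791.23 dB

791.23 dB


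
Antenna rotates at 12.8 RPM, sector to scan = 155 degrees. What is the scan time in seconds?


t = 155 / (12.8 * 360) * 60 = 2.02 s

2.02 s


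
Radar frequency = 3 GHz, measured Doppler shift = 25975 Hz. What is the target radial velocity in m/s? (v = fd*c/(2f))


v = 25975 * 3e8 / (2 * 3000000000.0) = 1298.8 m/s

1298.8 m/s


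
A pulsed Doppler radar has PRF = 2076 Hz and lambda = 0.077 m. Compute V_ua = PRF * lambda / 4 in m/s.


V_ua = 2076 * 0.077 / 4 = 40.0 m/s

40.0 m/s


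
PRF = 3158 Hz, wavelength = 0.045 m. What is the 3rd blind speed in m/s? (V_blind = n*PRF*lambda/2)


V_blind = 3 * 3158 * 0.045 / 2 = 213.2 m/s

213.2 m/s


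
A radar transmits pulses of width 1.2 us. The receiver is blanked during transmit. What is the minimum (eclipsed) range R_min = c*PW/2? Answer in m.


R_min = 3e8 * 1.2e-6 / 2 = 180.0 m

180.0 m


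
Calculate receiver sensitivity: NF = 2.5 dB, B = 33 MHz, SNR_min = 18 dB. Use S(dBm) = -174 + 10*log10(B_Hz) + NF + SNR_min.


10*log10(33000000.0) = 75.19
S = -174 + 75.19 + 2.5 + 18 = -78.3 dBm

-78.3 dBm


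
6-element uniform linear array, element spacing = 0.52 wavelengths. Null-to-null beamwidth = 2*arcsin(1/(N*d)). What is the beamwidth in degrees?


1/(N*d) = 1/(6*0.52) = 0.320513
BW = 2*arcsin(0.320513) = 37.4 degrees

37.4 degrees


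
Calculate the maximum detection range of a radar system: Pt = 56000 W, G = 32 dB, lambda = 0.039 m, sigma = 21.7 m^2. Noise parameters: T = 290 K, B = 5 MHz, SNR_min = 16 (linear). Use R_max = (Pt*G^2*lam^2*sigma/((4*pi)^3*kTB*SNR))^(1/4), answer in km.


G_lin = 10^(32/10) = 1584.893192
R^4 = 56000 * 1584.893192^2 * 0.039^2 * 21.7 / ((4*pi)^3 * 1.38e-23 * 290 * 5000000.0 * 16)
R^4 = 7.30769e18 m^4
R_max = (7.30769e18)^(1/4) = 51993.0 m = 52.0 km

52.0 km


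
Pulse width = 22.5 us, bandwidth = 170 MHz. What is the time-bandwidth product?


TBP = 22.5 * 170 = 3825.0

3825.0


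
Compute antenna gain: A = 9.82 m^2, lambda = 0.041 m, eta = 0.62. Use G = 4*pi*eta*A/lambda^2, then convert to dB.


G_linear = 4*pi*0.62*9.82/0.041^2 = 45514.03
G_dB = 10*log10(45514.03) = 46.6 dB

46.6 dB


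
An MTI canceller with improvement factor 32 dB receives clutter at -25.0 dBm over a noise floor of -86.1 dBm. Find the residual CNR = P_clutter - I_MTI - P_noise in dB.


CNR = -25.0 - 32 - (-86.1) = 29.1 dB

29.1 dB


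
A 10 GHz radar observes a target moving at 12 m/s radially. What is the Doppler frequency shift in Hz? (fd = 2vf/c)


fd = 2 * 12 * 10000000000.0 / 3e8 = 800.0 Hz

800.0 Hz


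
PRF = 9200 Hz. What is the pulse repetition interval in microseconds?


PRI = 1/9200 = 0.0001086957 s = 108.7 us

108.7 us


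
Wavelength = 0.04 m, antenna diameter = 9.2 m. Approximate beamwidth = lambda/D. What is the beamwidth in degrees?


BW_rad = 0.04 / 9.2 = 0.004348
BW_deg = 0.25 degrees

0.25 degrees


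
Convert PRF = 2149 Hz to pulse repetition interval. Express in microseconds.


PRI = 1/2149 = 0.0004653327 s = 465.3 us

465.3 us


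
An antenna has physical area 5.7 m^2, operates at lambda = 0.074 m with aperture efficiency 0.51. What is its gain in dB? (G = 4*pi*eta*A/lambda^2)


G_linear = 4*pi*0.51*5.7/0.074^2 = 6671.01
G_dB = 10*log10(6671.01) = 38.2 dB

38.2 dB


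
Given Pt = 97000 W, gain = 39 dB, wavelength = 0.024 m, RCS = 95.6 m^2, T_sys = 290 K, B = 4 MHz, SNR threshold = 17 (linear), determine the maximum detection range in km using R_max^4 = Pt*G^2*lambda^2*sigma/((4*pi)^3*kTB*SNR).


G_lin = 10^(39/10) = 7943.282347
R^4 = 97000 * 7943.282347^2 * 0.024^2 * 95.6 / ((4*pi)^3 * 1.38e-23 * 290 * 4000000.0 * 17)
R^4 = 6.24075e20 m^4
R_max = (6.24075e20)^(1/4) = 158055.3 m = 158.1 km

158.1 km


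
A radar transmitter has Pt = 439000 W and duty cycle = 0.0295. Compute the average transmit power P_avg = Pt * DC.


P_avg = 439000 * 0.0295 = 12950.5 W

12950.5 W


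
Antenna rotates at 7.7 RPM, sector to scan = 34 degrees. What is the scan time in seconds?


t = 34 / (7.7 * 360) * 60 = 0.74 s

0.74 s


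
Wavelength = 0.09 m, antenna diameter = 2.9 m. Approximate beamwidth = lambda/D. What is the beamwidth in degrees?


BW_rad = 0.09 / 2.9 = 0.031034
BW_deg = 1.78 degrees

1.78 degrees


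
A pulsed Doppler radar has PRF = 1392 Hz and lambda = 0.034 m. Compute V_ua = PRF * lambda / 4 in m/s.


V_ua = 1392 * 0.034 / 4 = 11.8 m/s

11.8 m/s


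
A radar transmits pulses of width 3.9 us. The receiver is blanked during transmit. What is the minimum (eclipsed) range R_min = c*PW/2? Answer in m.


R_min = 3e8 * 3.9e-6 / 2 = 585.0 m

585.0 m


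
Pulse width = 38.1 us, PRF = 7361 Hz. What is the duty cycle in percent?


DC = 38.1e-6 * 7361 * 100 = 28.05%

28.05%


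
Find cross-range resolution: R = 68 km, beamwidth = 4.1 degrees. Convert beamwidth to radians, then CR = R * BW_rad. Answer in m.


BW_rad = 0.071558499
CR = 68000 * 0.071558499 = 4866.0 m

4866.0 m


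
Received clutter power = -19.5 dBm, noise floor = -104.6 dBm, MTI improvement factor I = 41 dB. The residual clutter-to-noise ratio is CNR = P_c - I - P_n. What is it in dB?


CNR = -19.5 - 41 - (-104.6) = 44.1 dB

44.1 dB


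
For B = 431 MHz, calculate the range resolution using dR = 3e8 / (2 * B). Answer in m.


dR = 3e8 / (2 * 431000000.0) = 0.35 m

0.35 m


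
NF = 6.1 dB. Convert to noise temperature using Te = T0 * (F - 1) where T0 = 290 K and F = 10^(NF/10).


NF_lin = 10^(6.1/10) = 4.073803
Te = 290 * (4.073803 - 1) = 891.4 K

891.4 K


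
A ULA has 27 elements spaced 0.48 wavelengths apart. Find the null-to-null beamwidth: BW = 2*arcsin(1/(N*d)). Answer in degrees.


1/(N*d) = 1/(27*0.48) = 0.07716
BW = 2*arcsin(0.07716) = 8.9 degrees

8.9 degrees


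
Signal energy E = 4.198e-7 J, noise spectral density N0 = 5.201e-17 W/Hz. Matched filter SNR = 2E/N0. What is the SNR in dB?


SNR_lin = 2 * 4.198e-7 / 5.201e-17 = 1.614e10
SNR_dB = 10*log10(1.614e10) = 102.1 dB

102.1 dB


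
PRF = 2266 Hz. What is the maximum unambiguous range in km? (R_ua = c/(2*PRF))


R_ua = 3e8 / (2 * 2266) = 66195.9 m = 66.2 km

66.2 km


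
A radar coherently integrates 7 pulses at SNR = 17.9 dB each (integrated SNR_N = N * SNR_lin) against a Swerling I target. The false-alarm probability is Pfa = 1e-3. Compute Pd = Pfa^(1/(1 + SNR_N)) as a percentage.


SNR_lin = 10^(17.9/10) = 61.6595
SNR_N = 7 * 61.6595 = 431.6165
1/(1 + SNR_N) = 1/432.6165 = 0.0023115
Pd = (1e-3)^0.0023115 = 0.98416
Pd = 98.4%

98.4%


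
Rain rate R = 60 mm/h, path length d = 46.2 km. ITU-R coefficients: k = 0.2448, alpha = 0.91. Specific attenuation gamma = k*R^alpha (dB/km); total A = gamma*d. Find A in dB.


gamma = 0.2448 * 60^0.91 = 10.160827 dB/km
A = 10.160827 * 46.2 = 469.43 dB

469.43 dB


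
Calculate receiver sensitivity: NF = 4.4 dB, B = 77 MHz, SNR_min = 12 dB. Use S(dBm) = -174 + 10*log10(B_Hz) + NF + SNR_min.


10*log10(77000000.0) = 78.86
S = -174 + 78.86 + 4.4 + 12 = -78.7 dBm

-78.7 dBm


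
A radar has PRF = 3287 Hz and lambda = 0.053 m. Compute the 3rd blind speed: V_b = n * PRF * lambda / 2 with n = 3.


V_blind = 3 * 3287 * 0.053 / 2 = 261.3 m/s

261.3 m/s


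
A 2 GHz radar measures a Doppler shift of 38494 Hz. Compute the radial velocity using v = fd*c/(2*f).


v = 38494 * 3e8 / (2 * 2000000000.0) = 2887.1 m/s

2887.1 m/s


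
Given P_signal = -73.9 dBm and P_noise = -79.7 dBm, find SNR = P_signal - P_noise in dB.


SNR = -73.9 - (-79.7) = 5.8 dB

5.8 dB


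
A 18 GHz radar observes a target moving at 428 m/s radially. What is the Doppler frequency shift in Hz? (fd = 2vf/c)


fd = 2 * 428 * 18000000000.0 / 3e8 = 51360.0 Hz

51360.0 Hz


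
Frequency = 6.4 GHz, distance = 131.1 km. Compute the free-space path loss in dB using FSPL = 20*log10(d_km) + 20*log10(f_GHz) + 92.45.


20*log10(131.1) = 42.35
20*log10(6.4) = 16.12
FSPL = 150.9 dB

150.9 dB


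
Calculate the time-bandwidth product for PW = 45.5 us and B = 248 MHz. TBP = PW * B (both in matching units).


TBP = 45.5 * 248 = 11284.0

11284.0


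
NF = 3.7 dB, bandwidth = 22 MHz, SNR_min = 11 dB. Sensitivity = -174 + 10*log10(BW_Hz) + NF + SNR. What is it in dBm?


10*log10(22000000.0) = 73.42
S = -174 + 73.42 + 3.7 + 11 = -85.9 dBm

-85.9 dBm


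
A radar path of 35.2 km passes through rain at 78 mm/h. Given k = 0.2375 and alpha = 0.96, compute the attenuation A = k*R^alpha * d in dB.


gamma = 0.2375 * 78^0.96 = 15.562323 dB/km
A = 15.562323 * 35.2 = 547.79 dB

547.79 dB


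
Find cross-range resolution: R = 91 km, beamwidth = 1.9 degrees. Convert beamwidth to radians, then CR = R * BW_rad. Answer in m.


BW_rad = 0.033161256
CR = 91000 * 0.033161256 = 3017.7 m

3017.7 m


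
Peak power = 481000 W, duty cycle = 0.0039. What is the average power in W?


P_avg = 481000 * 0.0039 = 1875.9 W

1875.9 W


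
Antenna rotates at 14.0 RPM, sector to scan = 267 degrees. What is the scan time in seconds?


t = 267 / (14.0 * 360) * 60 = 3.18 s

3.18 s


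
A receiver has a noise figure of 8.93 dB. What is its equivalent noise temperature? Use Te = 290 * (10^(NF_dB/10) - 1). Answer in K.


NF_lin = 10^(8.93/10) = 7.816278
Te = 290 * (7.816278 - 1) = 1976.7 K

1976.7 K


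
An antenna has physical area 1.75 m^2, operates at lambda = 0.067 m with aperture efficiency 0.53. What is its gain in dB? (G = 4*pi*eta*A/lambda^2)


G_linear = 4*pi*0.53*1.75/0.067^2 = 2596.42
G_dB = 10*log10(2596.42) = 34.1 dB

34.1 dB


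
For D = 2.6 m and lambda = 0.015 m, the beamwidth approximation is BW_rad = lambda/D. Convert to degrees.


BW_rad = 0.015 / 2.6 = 0.005769
BW_deg = 0.33 degrees

0.33 degrees


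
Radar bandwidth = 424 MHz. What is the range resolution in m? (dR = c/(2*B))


dR = 3e8 / (2 * 424000000.0) = 0.35 m

0.35 m


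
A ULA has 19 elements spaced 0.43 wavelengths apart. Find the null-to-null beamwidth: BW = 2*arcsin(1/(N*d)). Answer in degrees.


1/(N*d) = 1/(19*0.43) = 0.122399
BW = 2*arcsin(0.122399) = 14.1 degrees

14.1 degrees


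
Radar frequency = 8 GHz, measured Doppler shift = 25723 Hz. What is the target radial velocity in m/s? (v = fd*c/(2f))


v = 25723 * 3e8 / (2 * 8000000000.0) = 482.3 m/s

482.3 m/s


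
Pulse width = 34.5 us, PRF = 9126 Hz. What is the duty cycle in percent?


DC = 34.5e-6 * 9126 * 100 = 31.48%

31.48%


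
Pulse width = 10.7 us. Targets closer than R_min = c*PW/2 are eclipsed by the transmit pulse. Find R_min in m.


R_min = 3e8 * 10.7e-6 / 2 = 1605.0 m

1605.0 m


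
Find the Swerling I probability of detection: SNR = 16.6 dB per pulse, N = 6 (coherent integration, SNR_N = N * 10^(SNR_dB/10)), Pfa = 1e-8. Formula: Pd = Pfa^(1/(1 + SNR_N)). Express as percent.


SNR_lin = 10^(16.6/10) = 45.70882
SNR_N = 6 * 45.70882 = 274.25292
1/(1 + SNR_N) = 1/275.25292 = 0.003633
Pd = (1e-8)^0.003633 = 0.93527
Pd = 93.5%

93.5%


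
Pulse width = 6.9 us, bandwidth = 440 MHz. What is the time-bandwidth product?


TBP = 6.9 * 440 = 3036.0

3036.0


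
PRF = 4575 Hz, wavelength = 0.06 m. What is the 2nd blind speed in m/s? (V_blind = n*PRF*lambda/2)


V_blind = 2 * 4575 * 0.06 / 2 = 274.5 m/s

274.5 m/s


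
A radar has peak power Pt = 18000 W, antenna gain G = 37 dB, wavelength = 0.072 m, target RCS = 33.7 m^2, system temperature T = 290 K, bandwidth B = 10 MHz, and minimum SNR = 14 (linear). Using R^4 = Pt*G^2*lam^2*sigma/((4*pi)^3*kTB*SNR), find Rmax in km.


G_lin = 10^(37/10) = 5011.872336
R^4 = 18000 * 5011.872336^2 * 0.072^2 * 33.7 / ((4*pi)^3 * 1.38e-23 * 290 * 10000000.0 * 14)
R^4 = 7.10449e19 m^4
R_max = (7.10449e19)^(1/4) = 91808.6 m = 91.8 km

91.8 km


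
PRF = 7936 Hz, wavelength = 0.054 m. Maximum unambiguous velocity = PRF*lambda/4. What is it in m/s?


V_ua = 7936 * 0.054 / 4 = 107.1 m/s

107.1 m/s


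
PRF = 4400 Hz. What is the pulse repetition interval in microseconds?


PRI = 1/4400 = 0.0002272727 s = 227.3 us

227.3 us


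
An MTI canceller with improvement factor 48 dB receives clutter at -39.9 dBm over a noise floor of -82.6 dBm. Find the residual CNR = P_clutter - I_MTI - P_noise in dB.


CNR = -39.9 - 48 - (-82.6) = -5.3 dB

-5.3 dB


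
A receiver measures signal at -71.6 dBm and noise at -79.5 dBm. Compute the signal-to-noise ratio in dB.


SNR = -71.6 - (-79.5) = 7.9 dB

7.9 dB


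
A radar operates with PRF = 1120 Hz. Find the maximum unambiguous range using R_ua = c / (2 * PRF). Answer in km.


R_ua = 3e8 / (2 * 1120) = 133928.6 m = 133.9 km

133.9 km


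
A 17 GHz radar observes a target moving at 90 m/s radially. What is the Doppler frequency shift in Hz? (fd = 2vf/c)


fd = 2 * 90 * 17000000000.0 / 3e8 = 10200.0 Hz

10200.0 Hz


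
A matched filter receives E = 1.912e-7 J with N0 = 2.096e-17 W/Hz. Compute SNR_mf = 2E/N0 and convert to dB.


SNR_lin = 2 * 1.912e-7 / 2.096e-17 = 1.824e10
SNR_dB = 10*log10(1.824e10) = 102.6 dB

102.6 dB


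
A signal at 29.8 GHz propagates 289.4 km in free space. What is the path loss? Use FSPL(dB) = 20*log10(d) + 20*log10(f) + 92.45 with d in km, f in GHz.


20*log10(289.4) = 49.23
20*log10(29.8) = 29.48
FSPL = 171.2 dB

171.2 dB


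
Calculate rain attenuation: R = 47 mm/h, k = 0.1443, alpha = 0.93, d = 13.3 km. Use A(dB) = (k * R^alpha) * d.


gamma = 0.1443 * 47^0.93 = 5.179852 dB/km
A = 5.179852 * 13.3 = 68.89 dB

68.89 dB


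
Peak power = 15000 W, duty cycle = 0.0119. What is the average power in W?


P_avg = 15000 * 0.0119 = 178.5 W

178.5 W


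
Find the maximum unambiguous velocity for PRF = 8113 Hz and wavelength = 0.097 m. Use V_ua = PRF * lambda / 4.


V_ua = 8113 * 0.097 / 4 = 196.7 m/s

196.7 m/s


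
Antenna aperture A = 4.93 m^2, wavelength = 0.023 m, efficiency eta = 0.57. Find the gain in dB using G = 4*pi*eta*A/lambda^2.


G_linear = 4*pi*0.57*4.93/0.023^2 = 66753.8
G_dB = 10*log10(66753.8) = 48.2 dB

48.2 dB


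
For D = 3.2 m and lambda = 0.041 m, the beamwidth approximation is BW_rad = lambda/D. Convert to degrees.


BW_rad = 0.041 / 3.2 = 0.012812
BW_deg = 0.73 degrees

0.73 degrees


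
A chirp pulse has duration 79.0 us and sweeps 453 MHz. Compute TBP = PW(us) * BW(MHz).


TBP = 79.0 * 453 = 35787.0

35787.0


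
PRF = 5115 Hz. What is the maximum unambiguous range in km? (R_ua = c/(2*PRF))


R_ua = 3e8 / (2 * 5115) = 29325.5 m = 29.3 km

29.3 km


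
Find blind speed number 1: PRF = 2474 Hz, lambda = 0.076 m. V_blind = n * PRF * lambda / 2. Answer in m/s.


V_blind = 1 * 2474 * 0.076 / 2 = 94.0 m/s

94.0 m/s


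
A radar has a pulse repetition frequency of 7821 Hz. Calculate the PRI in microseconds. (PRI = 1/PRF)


PRI = 1/7821 = 0.0001278609 s = 127.9 us

127.9 us


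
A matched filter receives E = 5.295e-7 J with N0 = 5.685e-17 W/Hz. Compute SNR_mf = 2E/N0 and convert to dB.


SNR_lin = 2 * 5.295e-7 / 5.685e-17 = 1.863e10
SNR_dB = 10*log10(1.863e10) = 102.7 dB

102.7 dB


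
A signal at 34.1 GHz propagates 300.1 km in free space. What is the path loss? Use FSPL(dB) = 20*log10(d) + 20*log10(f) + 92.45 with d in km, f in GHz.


20*log10(300.1) = 49.55
20*log10(34.1) = 30.66
FSPL = 172.7 dB

172.7 dB


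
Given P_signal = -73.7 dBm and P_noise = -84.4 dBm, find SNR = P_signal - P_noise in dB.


SNR = -73.7 - (-84.4) = 10.7 dB

10.7 dB


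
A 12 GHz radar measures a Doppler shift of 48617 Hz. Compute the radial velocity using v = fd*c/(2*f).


v = 48617 * 3e8 / (2 * 12000000000.0) = 607.7 m/s

607.7 m/s


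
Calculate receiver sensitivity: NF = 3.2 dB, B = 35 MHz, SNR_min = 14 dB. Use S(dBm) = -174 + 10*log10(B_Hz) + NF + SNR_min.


10*log10(35000000.0) = 75.44
S = -174 + 75.44 + 3.2 + 14 = -81.4 dBm

-81.4 dBm


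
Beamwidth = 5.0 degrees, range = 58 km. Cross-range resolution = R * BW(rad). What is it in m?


BW_rad = 0.087266463
CR = 58000 * 0.087266463 = 5061.5 m

5061.5 m


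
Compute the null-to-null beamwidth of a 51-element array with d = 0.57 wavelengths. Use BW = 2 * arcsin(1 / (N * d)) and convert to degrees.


1/(N*d) = 1/(51*0.57) = 0.0344
BW = 2*arcsin(0.0344) = 3.9 degrees

3.9 degrees


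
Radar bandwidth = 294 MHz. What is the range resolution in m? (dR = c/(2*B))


dR = 3e8 / (2 * 294000000.0) = 0.51 m

0.51 m


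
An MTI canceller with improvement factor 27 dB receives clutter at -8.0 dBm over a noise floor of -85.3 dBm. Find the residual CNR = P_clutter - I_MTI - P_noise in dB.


CNR = -8.0 - 27 - (-85.3) = 50.3 dB

50.3 dB


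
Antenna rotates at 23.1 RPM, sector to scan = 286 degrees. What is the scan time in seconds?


t = 286 / (23.1 * 360) * 60 = 2.06 s

2.06 s


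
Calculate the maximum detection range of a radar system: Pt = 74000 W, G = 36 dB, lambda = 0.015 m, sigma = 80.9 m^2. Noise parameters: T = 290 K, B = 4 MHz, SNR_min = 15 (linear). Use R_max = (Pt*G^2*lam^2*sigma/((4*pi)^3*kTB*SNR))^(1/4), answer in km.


G_lin = 10^(36/10) = 3981.071706
R^4 = 74000 * 3981.071706^2 * 0.015^2 * 80.9 / ((4*pi)^3 * 1.38e-23 * 290 * 4000000.0 * 15)
R^4 = 4.48028e19 m^4
R_max = (4.48028e19)^(1/4) = 81813.7 m = 81.8 km

81.8 km


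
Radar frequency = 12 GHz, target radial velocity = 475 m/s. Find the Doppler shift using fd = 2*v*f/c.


fd = 2 * 475 * 12000000000.0 / 3e8 = 38000.0 Hz

38000.0 Hz


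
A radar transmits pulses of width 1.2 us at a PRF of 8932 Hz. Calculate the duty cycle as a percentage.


DC = 1.2e-6 * 8932 * 100 = 1.07%

1.07%


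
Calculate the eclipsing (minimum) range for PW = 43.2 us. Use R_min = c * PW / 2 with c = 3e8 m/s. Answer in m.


R_min = 3e8 * 43.2e-6 / 2 = 6480.0 m

6480.0 m


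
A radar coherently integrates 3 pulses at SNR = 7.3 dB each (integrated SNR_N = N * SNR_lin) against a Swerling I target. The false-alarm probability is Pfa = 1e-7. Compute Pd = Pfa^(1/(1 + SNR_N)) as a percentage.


SNR_lin = 10^(7.3/10) = 5.37032
SNR_N = 3 * 5.37032 = 16.11096
1/(1 + SNR_N) = 1/17.11096 = 0.0584421
Pd = (1e-7)^0.0584421 = 0.38986
Pd = 39.0%

39.0%


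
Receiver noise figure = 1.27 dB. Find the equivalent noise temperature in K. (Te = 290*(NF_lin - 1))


NF_lin = 10^(1.27/10) = 1.339677
Te = 290 * (1.339677 - 1) = 98.5 K

98.5 K


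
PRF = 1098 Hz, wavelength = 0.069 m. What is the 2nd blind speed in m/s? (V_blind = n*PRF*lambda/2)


V_blind = 2 * 1098 * 0.069 / 2 = 75.8 m/s

75.8 m/s


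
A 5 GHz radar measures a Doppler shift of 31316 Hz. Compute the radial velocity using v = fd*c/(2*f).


v = 31316 * 3e8 / (2 * 5000000000.0) = 939.5 m/s

939.5 m/s


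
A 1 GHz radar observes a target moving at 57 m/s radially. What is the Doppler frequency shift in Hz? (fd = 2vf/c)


fd = 2 * 57 * 1000000000.0 / 3e8 = 380.0 Hz

380.0 Hz


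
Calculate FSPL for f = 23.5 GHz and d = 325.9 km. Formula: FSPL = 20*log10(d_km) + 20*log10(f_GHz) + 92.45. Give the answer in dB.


20*log10(325.9) = 50.26
20*log10(23.5) = 27.42
FSPL = 170.1 dB

170.1 dB


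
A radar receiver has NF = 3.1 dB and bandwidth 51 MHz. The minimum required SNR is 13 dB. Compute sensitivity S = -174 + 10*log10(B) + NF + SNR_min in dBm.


10*log10(51000000.0) = 77.08
S = -174 + 77.08 + 3.1 + 13 = -80.8 dBm

-80.8 dBm


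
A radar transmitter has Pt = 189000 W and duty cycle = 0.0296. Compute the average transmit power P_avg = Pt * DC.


P_avg = 189000 * 0.0296 = 5594.4 W

5594.4 W


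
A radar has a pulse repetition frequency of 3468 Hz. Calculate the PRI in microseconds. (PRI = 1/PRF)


PRI = 1/3468 = 0.0002883506 s = 288.4 us

288.4 us


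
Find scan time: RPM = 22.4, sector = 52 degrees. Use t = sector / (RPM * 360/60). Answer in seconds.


t = 52 / (22.4 * 360) * 60 = 0.39 s

0.39 s


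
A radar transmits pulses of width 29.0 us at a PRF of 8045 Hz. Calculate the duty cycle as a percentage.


DC = 29.0e-6 * 8045 * 100 = 23.33%

23.33%


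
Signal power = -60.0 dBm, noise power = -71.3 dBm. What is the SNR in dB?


SNR = -60.0 - (-71.3) = 11.3 dB

11.3 dB


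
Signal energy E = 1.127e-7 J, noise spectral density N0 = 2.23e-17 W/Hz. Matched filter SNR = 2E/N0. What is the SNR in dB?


SNR_lin = 2 * 1.127e-7 / 2.23e-17 = 1.011e10
SNR_dB = 10*log10(1.011e10) = 100.0 dB

100.0 dB


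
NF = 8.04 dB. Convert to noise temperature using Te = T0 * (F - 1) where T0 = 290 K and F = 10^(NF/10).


NF_lin = 10^(8.04/10) = 6.367955
Te = 290 * (6.367955 - 1) = 1556.7 K

1556.7 K


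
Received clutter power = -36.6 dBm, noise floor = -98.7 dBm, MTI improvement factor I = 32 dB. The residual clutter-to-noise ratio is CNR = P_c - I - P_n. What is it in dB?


CNR = -36.6 - 32 - (-98.7) = 30.1 dB

30.1 dB


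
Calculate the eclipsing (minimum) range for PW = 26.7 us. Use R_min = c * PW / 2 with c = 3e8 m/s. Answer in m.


R_min = 3e8 * 26.7e-6 / 2 = 4005.0 m

4005.0 m


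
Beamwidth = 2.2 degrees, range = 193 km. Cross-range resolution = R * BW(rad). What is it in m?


BW_rad = 0.038397244
CR = 193000 * 0.038397244 = 7410.7 m

7410.7 m


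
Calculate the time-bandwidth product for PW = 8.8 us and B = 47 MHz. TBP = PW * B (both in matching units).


TBP = 8.8 * 47 = 413.6

413.6


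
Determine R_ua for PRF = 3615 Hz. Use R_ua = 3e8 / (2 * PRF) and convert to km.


R_ua = 3e8 / (2 * 3615) = 41493.8 m = 41.5 km

41.5 km


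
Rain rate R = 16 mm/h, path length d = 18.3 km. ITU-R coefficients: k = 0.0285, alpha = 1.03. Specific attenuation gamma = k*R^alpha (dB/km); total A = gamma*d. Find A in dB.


gamma = 0.0285 * 16^1.03 = 0.495551 dB/km
A = 0.495551 * 18.3 = 9.07 dB

9.07 dB


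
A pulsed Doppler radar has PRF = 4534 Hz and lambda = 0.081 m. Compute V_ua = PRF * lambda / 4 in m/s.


V_ua = 4534 * 0.081 / 4 = 91.8 m/s

91.8 m/s


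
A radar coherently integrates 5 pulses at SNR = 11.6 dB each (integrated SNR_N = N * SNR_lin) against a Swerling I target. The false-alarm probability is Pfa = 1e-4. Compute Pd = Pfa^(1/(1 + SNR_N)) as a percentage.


SNR_lin = 10^(11.6/10) = 14.4544
SNR_N = 5 * 14.4544 = 72.272
1/(1 + SNR_N) = 1/73.272 = 0.0136478
Pd = (1e-4)^0.0136478 = 0.88188
Pd = 88.2%

88.2%


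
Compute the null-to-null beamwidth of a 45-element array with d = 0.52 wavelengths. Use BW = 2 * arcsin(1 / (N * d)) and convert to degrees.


1/(N*d) = 1/(45*0.52) = 0.042735
BW = 2*arcsin(0.042735) = 4.9 degrees

4.9 degrees


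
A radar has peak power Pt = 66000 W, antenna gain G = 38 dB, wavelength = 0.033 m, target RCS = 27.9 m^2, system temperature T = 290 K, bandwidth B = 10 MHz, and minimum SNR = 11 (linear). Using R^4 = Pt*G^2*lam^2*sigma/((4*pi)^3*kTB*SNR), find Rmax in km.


G_lin = 10^(38/10) = 6309.573445
R^4 = 66000 * 6309.573445^2 * 0.033^2 * 27.9 / ((4*pi)^3 * 1.38e-23 * 290 * 10000000.0 * 11)
R^4 = 9.13854e19 m^4
R_max = (9.13854e19)^(1/4) = 97773.1 m = 97.8 km

97.8 km


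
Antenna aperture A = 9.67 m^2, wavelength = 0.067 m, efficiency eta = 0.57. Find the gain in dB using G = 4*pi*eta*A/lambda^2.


G_linear = 4*pi*0.57*9.67/0.067^2 = 15429.85
G_dB = 10*log10(15429.85) = 41.9 dB

41.9 dB


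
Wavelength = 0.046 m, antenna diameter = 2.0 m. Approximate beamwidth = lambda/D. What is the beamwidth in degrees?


BW_rad = 0.046 / 2.0 = 0.023
BW_deg = 1.32 degrees

1.32 degrees


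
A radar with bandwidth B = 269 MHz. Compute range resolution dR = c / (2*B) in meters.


dR = 3e8 / (2 * 269000000.0) = 0.56 m

0.56 m


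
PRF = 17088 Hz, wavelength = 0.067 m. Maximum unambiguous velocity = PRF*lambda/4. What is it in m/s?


V_ua = 17088 * 0.067 / 4 = 286.2 m/s

286.2 m/s


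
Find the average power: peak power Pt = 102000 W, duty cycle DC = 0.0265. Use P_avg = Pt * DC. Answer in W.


P_avg = 102000 * 0.0265 = 2703.0 W

2703.0 W


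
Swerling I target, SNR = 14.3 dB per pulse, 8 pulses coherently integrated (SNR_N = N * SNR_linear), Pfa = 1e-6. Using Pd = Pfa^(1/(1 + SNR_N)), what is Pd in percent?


SNR_lin = 10^(14.3/10) = 26.91535
SNR_N = 8 * 26.91535 = 215.3228
1/(1 + SNR_N) = 1/216.3228 = 0.0046227
Pd = (1e-6)^0.0046227 = 0.93813
Pd = 93.8%

93.8%


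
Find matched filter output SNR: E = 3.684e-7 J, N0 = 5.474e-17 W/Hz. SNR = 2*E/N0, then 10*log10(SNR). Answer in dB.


SNR_lin = 2 * 3.684e-7 / 5.474e-17 = 1.346e10
SNR_dB = 10*log10(1.346e10) = 101.3 dB

101.3 dB


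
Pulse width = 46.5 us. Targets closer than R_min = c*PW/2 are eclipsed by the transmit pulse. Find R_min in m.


R_min = 3e8 * 46.5e-6 / 2 = 6975.0 m

6975.0 m


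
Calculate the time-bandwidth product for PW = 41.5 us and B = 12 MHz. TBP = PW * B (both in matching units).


TBP = 41.5 * 12 = 498.0

498.0


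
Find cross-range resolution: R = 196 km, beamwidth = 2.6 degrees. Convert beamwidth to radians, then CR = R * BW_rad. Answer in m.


BW_rad = 0.045378561
CR = 196000 * 0.045378561 = 8894.2 m

8894.2 m


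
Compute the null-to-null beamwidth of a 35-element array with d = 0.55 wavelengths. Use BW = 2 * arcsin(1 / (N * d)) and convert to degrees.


1/(N*d) = 1/(35*0.55) = 0.051948
BW = 2*arcsin(0.051948) = 6.0 degrees

6.0 degrees


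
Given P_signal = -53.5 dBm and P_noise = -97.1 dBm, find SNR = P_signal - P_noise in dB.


SNR = -53.5 - (-97.1) = 43.6 dB

43.6 dB


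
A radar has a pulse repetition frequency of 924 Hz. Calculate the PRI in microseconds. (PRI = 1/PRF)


PRI = 1/924 = 0.0010822511 s = 1082.3 us

1082.3 us


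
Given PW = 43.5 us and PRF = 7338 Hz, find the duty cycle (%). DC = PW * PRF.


DC = 43.5e-6 * 7338 * 100 = 31.92%

31.92%


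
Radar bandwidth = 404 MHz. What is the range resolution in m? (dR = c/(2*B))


dR = 3e8 / (2 * 404000000.0) = 0.37 m

0.37 m


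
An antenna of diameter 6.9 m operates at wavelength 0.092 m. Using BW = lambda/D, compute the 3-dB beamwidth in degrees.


BW_rad = 0.092 / 6.9 = 0.013333
BW_deg = 0.76 degrees

0.76 degrees


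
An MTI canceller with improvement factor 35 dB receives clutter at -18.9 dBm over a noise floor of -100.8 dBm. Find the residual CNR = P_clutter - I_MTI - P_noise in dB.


CNR = -18.9 - 35 - (-100.8) = 46.9 dB

46.9 dB


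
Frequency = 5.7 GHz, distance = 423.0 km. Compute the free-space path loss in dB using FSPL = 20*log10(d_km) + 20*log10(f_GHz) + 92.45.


20*log10(423.0) = 52.53
20*log10(5.7) = 15.12
FSPL = 160.1 dB

160.1 dB


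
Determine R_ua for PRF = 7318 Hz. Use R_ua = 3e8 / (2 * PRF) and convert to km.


R_ua = 3e8 / (2 * 7318) = 20497.4 m = 20.5 km

20.5 km


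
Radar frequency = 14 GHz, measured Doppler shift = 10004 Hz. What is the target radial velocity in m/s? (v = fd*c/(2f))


v = 10004 * 3e8 / (2 * 14000000000.0) = 107.2 m/s

107.2 m/s


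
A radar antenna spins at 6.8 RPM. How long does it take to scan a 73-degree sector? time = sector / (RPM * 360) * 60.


t = 73 / (6.8 * 360) * 60 = 1.79 s

1.79 s


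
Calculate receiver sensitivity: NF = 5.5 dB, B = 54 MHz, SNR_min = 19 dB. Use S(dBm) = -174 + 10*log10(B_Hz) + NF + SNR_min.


10*log10(54000000.0) = 77.32
S = -174 + 77.32 + 5.5 + 19 = -72.2 dBm

-72.2 dBm


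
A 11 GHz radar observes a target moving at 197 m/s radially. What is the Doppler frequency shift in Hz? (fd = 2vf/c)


fd = 2 * 197 * 11000000000.0 / 3e8 = 14446.7 Hz

14446.7 Hz


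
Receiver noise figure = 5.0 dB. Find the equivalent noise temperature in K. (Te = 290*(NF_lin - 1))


NF_lin = 10^(5.0/10) = 3.162278
Te = 290 * (3.162278 - 1) = 627.1 K

627.1 K


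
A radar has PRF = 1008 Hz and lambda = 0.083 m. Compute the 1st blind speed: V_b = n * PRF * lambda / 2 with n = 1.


V_blind = 1 * 1008 * 0.083 / 2 = 41.8 m/s

41.8 m/s


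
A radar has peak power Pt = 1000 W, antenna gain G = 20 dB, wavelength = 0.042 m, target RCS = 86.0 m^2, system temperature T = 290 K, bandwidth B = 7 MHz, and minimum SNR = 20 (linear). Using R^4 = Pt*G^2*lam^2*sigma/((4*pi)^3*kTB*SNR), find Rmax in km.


G_lin = 10^(20/10) = 100.0
R^4 = 1000 * 100.0^2 * 0.042^2 * 86.0 / ((4*pi)^3 * 1.38e-23 * 290 * 7000000.0 * 20)
R^4 = 1.36446e15 m^4
R_max = (1.36446e15)^(1/4) = 6077.7 m = 6.1 km

6.1 km


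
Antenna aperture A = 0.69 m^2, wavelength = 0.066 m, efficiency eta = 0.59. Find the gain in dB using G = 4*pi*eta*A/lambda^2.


G_linear = 4*pi*0.59*0.69/0.066^2 = 1174.42
G_dB = 10*log10(1174.42) = 30.7 dB

30.7 dB


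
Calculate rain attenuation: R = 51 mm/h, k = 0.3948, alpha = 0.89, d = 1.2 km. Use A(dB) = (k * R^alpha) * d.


gamma = 0.3948 * 51^0.89 = 13.065156 dB/km
A = 13.065156 * 1.2 = 15.68 dB

15.68 dB


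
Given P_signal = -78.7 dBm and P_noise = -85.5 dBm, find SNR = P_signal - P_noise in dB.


SNR = -78.7 - (-85.5) = 6.8 dB

6.8 dB


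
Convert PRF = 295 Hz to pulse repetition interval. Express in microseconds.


PRI = 1/295 = 0.0033898305 s = 3389.8 us

3389.8 us


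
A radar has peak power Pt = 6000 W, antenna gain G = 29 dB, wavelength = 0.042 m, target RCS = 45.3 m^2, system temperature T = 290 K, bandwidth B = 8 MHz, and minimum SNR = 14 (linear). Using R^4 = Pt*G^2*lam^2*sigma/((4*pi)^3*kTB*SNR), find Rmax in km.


G_lin = 10^(29/10) = 794.328235
R^4 = 6000 * 794.328235^2 * 0.042^2 * 45.3 / ((4*pi)^3 * 1.38e-23 * 290 * 8000000.0 * 14)
R^4 = 3.40113e17 m^4
R_max = (3.40113e17)^(1/4) = 24149.4 m = 24.1 km

24.1 km


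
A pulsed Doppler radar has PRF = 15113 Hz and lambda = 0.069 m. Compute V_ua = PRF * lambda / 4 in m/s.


V_ua = 15113 * 0.069 / 4 = 260.7 m/s

260.7 m/s


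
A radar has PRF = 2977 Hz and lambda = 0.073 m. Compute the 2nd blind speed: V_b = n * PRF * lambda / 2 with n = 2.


V_blind = 2 * 2977 * 0.073 / 2 = 217.3 m/s

217.3 m/s


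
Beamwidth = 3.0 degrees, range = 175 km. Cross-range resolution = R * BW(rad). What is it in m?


BW_rad = 0.052359878
CR = 175000 * 0.052359878 = 9163.0 m

9163.0 m


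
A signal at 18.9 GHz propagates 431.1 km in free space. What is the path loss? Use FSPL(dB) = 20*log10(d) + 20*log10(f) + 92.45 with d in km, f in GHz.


20*log10(431.1) = 52.69
20*log10(18.9) = 25.53
FSPL = 170.7 dB

170.7 dB


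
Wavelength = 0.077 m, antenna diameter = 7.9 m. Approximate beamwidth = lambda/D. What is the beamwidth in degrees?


BW_rad = 0.077 / 7.9 = 0.009747
BW_deg = 0.56 degrees

0.56 degrees


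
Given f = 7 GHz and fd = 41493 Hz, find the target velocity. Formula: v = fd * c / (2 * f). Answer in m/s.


v = 41493 * 3e8 / (2 * 7000000000.0) = 889.1 m/s

889.1 m/s
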